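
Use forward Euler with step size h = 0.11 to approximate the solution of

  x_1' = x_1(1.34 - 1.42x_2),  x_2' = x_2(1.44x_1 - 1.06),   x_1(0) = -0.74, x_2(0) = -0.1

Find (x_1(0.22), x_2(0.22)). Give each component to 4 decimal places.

Euler on (x_1,x_2): x_1_{n+1} = x_1_n + h·x_1', x_2_{n+1} = x_2_n + h·x_2'.
0.000000: (-0.740000, -0.100000); f=(-1.096680, 0.212560) → (-0.860635, -0.076618)
0.110000: (-0.860635, -0.076618); f=(-1.246886, 0.176170) → (-0.997792, -0.057240)
(x_1(0.22), x_2(0.22)) ≈ (-0.9978, -0.0572)

-0.9978, -0.0572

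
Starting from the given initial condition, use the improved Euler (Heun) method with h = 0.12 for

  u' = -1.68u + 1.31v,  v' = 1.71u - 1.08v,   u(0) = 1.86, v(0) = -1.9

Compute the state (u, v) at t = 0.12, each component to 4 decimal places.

1.3036, -1.3819

Heun on (u,v): k1 = f(t_n, state_n); k2 = f(t_n + h, state_n + h·k1); state_{n+1} = state_n + (h/2)·(k1 + k2).
0.000000: (1.860000, -1.900000)
  k1 = (-5.613800, 5.232600)
  predictor → (1.186344, -1.272088)
  k2 = (-3.659493, 3.402503)
  → (1.303602, -1.381894)
(u(0.12), v(0.12)) ≈ (1.3036, -1.3819)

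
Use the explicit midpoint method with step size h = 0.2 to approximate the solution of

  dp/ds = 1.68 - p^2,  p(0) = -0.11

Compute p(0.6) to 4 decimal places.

0.7772

Midpoint: k1 = f(s_n, p_n); k2 = f(s_n + h/2, p_n + (h/2)·k1); p_{n+1} = p_n + h·k2.
s=0.000000, p=-0.110000:
  k1 = f(0.000000, -0.110000) = 1.667900
  k2 = f(0.100000, 0.056790) = 1.676775
  p ← -0.110000 + 0.2·1.676775 = 0.225355
s=0.200000, p=0.225355:
  k1 = f(0.200000, 0.225355) = 1.629215
  k2 = f(0.300000, 0.388276) = 1.529241
  p ← 0.225355 + 0.2·1.529241 = 0.531203
s=0.400000, p=0.531203:
  k1 = f(0.400000, 0.531203) = 1.397823
  k2 = f(0.500000, 0.670986) = 1.229778
  p ← 0.531203 + 0.2·1.229778 = 0.777159
p(0.6) ≈ 0.7772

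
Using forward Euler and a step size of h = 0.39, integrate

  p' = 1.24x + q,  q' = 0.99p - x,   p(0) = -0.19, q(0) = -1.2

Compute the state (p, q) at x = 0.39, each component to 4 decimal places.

Euler on (p,q): p_{n+1} = p_n + h·p', q_{n+1} = q_n + h·q'.
0.000000: (-0.190000, -1.200000); f=(-1.200000, -0.188100) → (-0.658000, -1.273359)
(p(0.39), q(0.39)) ≈ (-0.6580, -1.2734)

-0.6580, -1.2734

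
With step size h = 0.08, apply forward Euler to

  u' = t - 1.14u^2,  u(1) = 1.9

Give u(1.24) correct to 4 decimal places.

Euler: u_{n+1} = u_n + h·f(t_n, u_n).
t=1.000000, u=1.900000: f=-3.115400 → u ← 1.900000 + 0.08·(-3.115400) = 1.650768
t=1.080000, u=1.650768: f=-2.026540 → u ← 1.650768 + 0.08·(-2.026540) = 1.488645
t=1.160000, u=1.488645: f=-1.366312 → u ← 1.488645 + 0.08·(-1.366312) = 1.379340
u(1.24) ≈ 1.3793

1.3793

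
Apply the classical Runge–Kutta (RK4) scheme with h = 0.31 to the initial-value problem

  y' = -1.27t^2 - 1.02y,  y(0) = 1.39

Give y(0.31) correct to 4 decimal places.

RK4: k1 = f(t_n, y_n); k2 = f(t_n + h/2, y_n + (h/2)·k1); k3 = f(t_n + h/2, y_n + (h/2)·k2); k4 = f(t_n + h, y_n + h·k3); y_{n+1} = y_n + (h/6)·(k1 + 2k2 + 2k3 + k4).
t=0.000000, y=1.390000:
  k1 = f(0.000000, 1.390000) = -1.417800
  k2 = f(0.155000, 1.170241) = -1.224158
  k3 = f(0.155000, 1.200256) = -1.254772
  k4 = f(0.310000, 1.001021) = -1.143088
  y ← 1.390000 + (0.31/6)·(k1 + 2k2 + 2k3 + k4) = 1.001531
y(0.31) ≈ 1.0015

1.0015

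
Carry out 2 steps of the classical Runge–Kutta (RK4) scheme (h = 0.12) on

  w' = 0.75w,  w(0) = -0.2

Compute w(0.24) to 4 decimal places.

RK4: k1 = f(s_n, w_n); k2 = f(s_n + h/2, w_n + (h/2)·k1); k3 = f(s_n + h/2, w_n + (h/2)·k2); k4 = f(s_n + h, w_n + h·k3); w_{n+1} = w_n + (h/6)·(k1 + 2k2 + 2k3 + k4).
s=0.000000, w=-0.200000:
  k1 = f(0.000000, -0.200000) = -0.150000
  k2 = f(0.060000, -0.209000) = -0.156750
  k3 = f(0.060000, -0.209405) = -0.157054
  k4 = f(0.120000, -0.218846) = -0.164135
  w ← -0.200000 + (0.12/6)·(k1 + 2k2 + 2k3 + k4) = -0.218835
s=0.120000, w=-0.218835:
  k1 = f(0.120000, -0.218835) = -0.164126
  k2 = f(0.180000, -0.228682) = -0.171512
  k3 = f(0.180000, -0.229126) = -0.171844
  k4 = f(0.240000, -0.239456) = -0.179592
  w ← -0.218835 + (0.12/6)·(k1 + 2k2 + 2k3 + k4) = -0.239443
w(0.24) ≈ -0.2394

-0.2394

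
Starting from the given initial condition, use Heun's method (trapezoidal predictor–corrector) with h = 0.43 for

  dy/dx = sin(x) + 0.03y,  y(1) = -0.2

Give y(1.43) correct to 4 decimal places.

0.1935

Heun: k1 = f(x_n, y_n); k2 = f(x_n + h, y_n + h·k1); y_{n+1} = y_n + (h/2)·(k1 + k2).
x=1.000000, y=-0.200000:
  k1 = f(1.000000, -0.200000) = 0.835471
  k2 = f(1.430000, 0.159253) = 0.994882
  y ← -0.200000 + (0.43/2)·(0.835471 + 0.994882) = 0.193526
y(1.43) ≈ 0.1935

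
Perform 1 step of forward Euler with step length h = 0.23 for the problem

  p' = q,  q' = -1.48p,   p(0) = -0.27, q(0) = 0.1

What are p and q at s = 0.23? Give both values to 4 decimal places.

-0.2470, 0.1919

Euler on (p,q): p_{n+1} = p_n + h·p', q_{n+1} = q_n + h·q'.
0.000000: (-0.270000, 0.100000); f=(0.100000, 0.399600) → (-0.247000, 0.191908)
(p(0.23), q(0.23)) ≈ (-0.2470, 0.1919)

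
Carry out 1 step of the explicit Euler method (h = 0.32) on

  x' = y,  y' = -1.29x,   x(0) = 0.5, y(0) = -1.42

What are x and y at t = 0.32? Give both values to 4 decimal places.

0.0456, -1.6264

Euler on (x,y): x_{n+1} = x_n + h·x', y_{n+1} = y_n + h·y'.
0.000000: (0.500000, -1.420000); f=(-1.420000, -0.645000) → (0.045600, -1.626400)
(x(0.32), y(0.32)) ≈ (0.0456, -1.6264)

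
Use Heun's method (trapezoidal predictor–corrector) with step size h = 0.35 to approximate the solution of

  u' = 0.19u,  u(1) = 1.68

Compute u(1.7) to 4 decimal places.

1.9188

Heun: k1 = f(s_n, u_n); k2 = f(s_n + h, u_n + h·k1); u_{n+1} = u_n + (h/2)·(k1 + k2).
s=1.000000, u=1.680000:
  k1 = f(1.000000, 1.680000) = 0.319200
  k2 = f(1.350000, 1.791720) = 0.340427
  u ← 1.680000 + (0.35/2)·(0.319200 + 0.340427) = 1.795435
s=1.350000, u=1.795435:
  k1 = f(1.350000, 1.795435) = 0.341133
  k2 = f(1.700000, 1.914831) = 0.363818
  u ← 1.795435 + (0.35/2)·(0.341133 + 0.363818) = 1.918801
u(1.7) ≈ 1.9188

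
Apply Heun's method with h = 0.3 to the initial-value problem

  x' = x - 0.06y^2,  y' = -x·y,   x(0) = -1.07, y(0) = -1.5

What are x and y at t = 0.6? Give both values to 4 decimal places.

Heun on (x,y): k1 = f(t_n, state_n); k2 = f(t_n + h, state_n + h·k1); state_{n+1} = state_n + (h/2)·(k1 + k2).
0.000000: (-1.070000, -1.500000)
  k1 = (-1.205000, -1.605000)
  predictor → (-1.431500, -1.981500)
  k2 = (-1.667081, -2.836517)
  → (-1.500812, -2.166228)
0.300000: (-1.500812, -2.166228)
  k1 = (-1.782365, -3.251101)
  predictor → (-2.035521, -3.141558)
  k2 = (-2.627685, -6.394708)
  → (-2.162319, -3.613099)
(x(0.6), y(0.6)) ≈ (-2.1623, -3.6131)

-2.1623, -3.6131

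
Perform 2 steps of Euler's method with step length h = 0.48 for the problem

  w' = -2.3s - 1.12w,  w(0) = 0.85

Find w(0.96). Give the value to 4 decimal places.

-0.3482

Euler: w_{n+1} = w_n + h·f(s_n, w_n).
s=0.000000, w=0.850000: f=-0.952000 → w ← 0.850000 + 0.48·(-0.952000) = 0.393040
s=0.480000, w=0.393040: f=-1.544205 → w ← 0.393040 + 0.48·(-1.544205) = -0.348178
w(0.96) ≈ -0.3482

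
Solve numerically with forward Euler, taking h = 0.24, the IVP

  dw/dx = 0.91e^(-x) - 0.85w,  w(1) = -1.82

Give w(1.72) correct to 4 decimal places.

-0.7670

Euler: w_{n+1} = w_n + h·f(x_n, w_n).
x=1.000000, w=-1.820000: f=1.881770 → w ← -1.820000 + 0.24·1.881770 = -1.368375
x=1.240000, w=-1.368375: f=1.426458 → w ← -1.368375 + 0.24·1.426458 = -1.026025
x=1.480000, w=-1.026025: f=1.079272 → w ← -1.026025 + 0.24·1.079272 = -0.767000
w(1.72) ≈ -0.7670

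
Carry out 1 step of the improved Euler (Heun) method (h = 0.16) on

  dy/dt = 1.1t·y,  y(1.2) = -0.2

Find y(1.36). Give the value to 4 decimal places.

-0.2501

Heun: k1 = f(t_n, y_n); k2 = f(t_n + h, y_n + h·k1); y_{n+1} = y_n + (h/2)·(k1 + k2).
t=1.200000, y=-0.200000:
  k1 = f(1.200000, -0.200000) = -0.264000
  k2 = f(1.360000, -0.242240) = -0.362391
  y ← -0.200000 + (0.16/2)·(-0.264000 + (-0.362391)) = -0.250111
y(1.36) ≈ -0.2501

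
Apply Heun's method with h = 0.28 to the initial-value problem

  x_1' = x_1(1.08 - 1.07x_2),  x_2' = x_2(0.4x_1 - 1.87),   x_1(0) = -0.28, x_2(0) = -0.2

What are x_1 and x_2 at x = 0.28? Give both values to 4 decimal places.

Heun on (x_1,x_2): k1 = f(x_n, state_n); k2 = f(x_n + h, state_n + h·k1); state_{n+1} = state_n + (h/2)·(k1 + k2).
0.000000: (-0.280000, -0.200000)
  k1 = (-0.362320, 0.396400)
  predictor → (-0.381450, -0.089008)
  k2 = (-0.448294, 0.180026)
  → (-0.393486, -0.119300)
(x_1(0.28), x_2(0.28)) ≈ (-0.3935, -0.1193)

-0.3935, -0.1193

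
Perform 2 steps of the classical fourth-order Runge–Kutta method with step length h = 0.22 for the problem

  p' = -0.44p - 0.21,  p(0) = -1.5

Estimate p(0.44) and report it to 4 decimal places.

-1.3200

RK4: k1 = f(s_n, p_n); k2 = f(s_n + h/2, p_n + (h/2)·k1); k3 = f(s_n + h/2, p_n + (h/2)·k2); k4 = f(s_n + h, p_n + h·k3); p_{n+1} = p_n + (h/6)·(k1 + 2k2 + 2k3 + k4).
s=0.000000, p=-1.500000:
  k1 = f(0.000000, -1.500000) = 0.450000
  k2 = f(0.110000, -1.450500) = 0.428220
  k3 = f(0.110000, -1.452896) = 0.429274
  k4 = f(0.220000, -1.405560) = 0.408446
  p ← -1.500000 + (0.22/6)·(k1 + 2k2 + 2k3 + k4) = -1.405641
s=0.220000, p=-1.405641:
  k1 = f(0.220000, -1.405641) = 0.408482
  k2 = f(0.330000, -1.360708) = 0.388711
  k3 = f(0.330000, -1.362882) = 0.389668
  k4 = f(0.440000, -1.319914) = 0.370762
  p ← -1.405641 + (0.22/6)·(k1 + 2k2 + 2k3 + k4) = -1.319987
p(0.44) ≈ -1.3200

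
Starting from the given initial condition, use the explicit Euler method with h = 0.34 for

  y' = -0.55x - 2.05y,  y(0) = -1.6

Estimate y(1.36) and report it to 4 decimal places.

Euler: y_{n+1} = y_n + h·f(x_n, y_n).
x=0.000000, y=-1.600000: f=3.280000 → y ← -1.600000 + 0.34·3.280000 = -0.484800
x=0.340000, y=-0.484800: f=0.806840 → y ← -0.484800 + 0.34·0.806840 = -0.210474
x=0.680000, y=-0.210474: f=0.057473 → y ← -0.210474 + 0.34·0.057473 = -0.190934
x=1.020000, y=-0.190934: f=-0.169586 → y ← -0.190934 + 0.34·(-0.169586) = -0.248593
y(1.36) ≈ -0.2486

-0.2486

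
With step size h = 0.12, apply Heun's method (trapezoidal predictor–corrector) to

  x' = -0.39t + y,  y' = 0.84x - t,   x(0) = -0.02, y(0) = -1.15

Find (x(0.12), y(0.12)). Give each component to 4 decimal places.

-0.1609, -1.1662

Heun on (x,y): k1 = f(t_n, state_n); k2 = f(t_n + h, state_n + h·k1); state_{n+1} = state_n + (h/2)·(k1 + k2).
0.000000: (-0.020000, -1.150000)
  k1 = (-1.150000, -0.016800)
  predictor → (-0.158000, -1.152016)
  k2 = (-1.198816, -0.252720)
  → (-0.160929, -1.166171)
(x(0.12), y(0.12)) ≈ (-0.1609, -1.1662)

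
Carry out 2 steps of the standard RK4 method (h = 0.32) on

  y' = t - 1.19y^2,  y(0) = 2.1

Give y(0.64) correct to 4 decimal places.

RK4: k1 = f(t_n, y_n); k2 = f(t_n + h/2, y_n + (h/2)·k1); k3 = f(t_n + h/2, y_n + (h/2)·k2); k4 = f(t_n + h, y_n + h·k3); y_{n+1} = y_n + (h/6)·(k1 + 2k2 + 2k3 + k4).
t=0.000000, y=2.100000:
  k1 = f(0.000000, 2.100000) = -5.247900
  k2 = f(0.160000, 1.260336) = -1.730252
  k3 = f(0.160000, 1.823160) = -3.795455
  k4 = f(0.320000, 0.885455) = -0.612995
  y ← 2.100000 + (0.32/6)·(k1 + 2k2 + 2k3 + k4) = 1.198010
t=0.320000, y=1.198010:
  k1 = f(0.320000, 1.198010) = -1.387922
  k2 = f(0.480000, 0.975943) = -0.653432
  k3 = f(0.480000, 1.093461) = -0.942832
  k4 = f(0.640000, 0.896304) = -0.315999
  y ← 1.198010 + (0.32/6)·(k1 + 2k2 + 2k3 + k4) = 0.936866
y(0.64) ≈ 0.9369

0.9369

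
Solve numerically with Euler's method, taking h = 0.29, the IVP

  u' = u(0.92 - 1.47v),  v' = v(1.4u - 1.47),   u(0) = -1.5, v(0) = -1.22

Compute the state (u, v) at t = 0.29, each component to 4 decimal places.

Euler on (u,v): u_{n+1} = u_n + h·u', v_{n+1} = v_n + h·v'.
0.000000: (-1.500000, -1.220000); f=(-4.070100, 4.355400) → (-2.680329, 0.043066)
(u(0.29), v(0.29)) ≈ (-2.6803, 0.0431)

-2.6803, 0.0431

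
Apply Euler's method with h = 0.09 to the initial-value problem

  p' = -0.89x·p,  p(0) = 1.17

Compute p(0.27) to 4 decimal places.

1.1448

Euler: p_{n+1} = p_n + h·f(x_n, p_n).
x=0.000000, p=1.170000: f=0.000000 → p ← 1.170000 + 0.09·0.000000 = 1.170000
x=0.090000, p=1.170000: f=-0.093717 → p ← 1.170000 + 0.09·(-0.093717) = 1.161565
x=0.180000, p=1.161565: f=-0.186083 → p ← 1.161565 + 0.09·(-0.186083) = 1.144818
p(0.27) ≈ 1.1448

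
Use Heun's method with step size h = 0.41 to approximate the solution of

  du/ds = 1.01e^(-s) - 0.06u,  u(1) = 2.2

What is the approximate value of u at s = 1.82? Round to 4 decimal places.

Heun: k1 = f(s_n, u_n); k2 = f(s_n + h, u_n + h·k1); u_{n+1} = u_n + (h/2)·(k1 + k2).
s=1.000000, u=2.200000:
  k1 = f(1.000000, 2.200000) = 0.239558
  k2 = f(1.410000, 2.298219) = 0.108692
  u ← 2.200000 + (0.41/2)·(0.239558 + 0.108692) = 2.271391
s=1.410000, u=2.271391:
  k1 = f(1.410000, 2.271391) = 0.110301
  k2 = f(1.820000, 2.316615) = 0.024649
  u ← 2.271391 + (0.41/2)·(0.110301 + 0.024649) = 2.299056
u(1.82) ≈ 2.2991

2.2991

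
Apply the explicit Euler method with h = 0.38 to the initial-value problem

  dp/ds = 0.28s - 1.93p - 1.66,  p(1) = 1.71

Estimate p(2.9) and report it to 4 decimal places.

-0.5112

Euler: p_{n+1} = p_n + h·f(s_n, p_n).
s=1.000000, p=1.710000: f=-4.680300 → p ← 1.710000 + 0.38·(-4.680300) = -0.068514
s=1.380000, p=-0.068514: f=-1.141368 → p ← -0.068514 + 0.38·(-1.141368) = -0.502234
s=1.760000, p=-0.502234: f=-0.197889 → p ← -0.502234 + 0.38·(-0.197889) = -0.577432
s=2.140000, p=-0.577432: f=0.053643 → p ← -0.577432 + 0.38·0.053643 = -0.557047
s=2.520000, p=-0.557047: f=0.120701 → p ← -0.557047 + 0.38·0.120701 = -0.511181
p(2.9) ≈ -0.5112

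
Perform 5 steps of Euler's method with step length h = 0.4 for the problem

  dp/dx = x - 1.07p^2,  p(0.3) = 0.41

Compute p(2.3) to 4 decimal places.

1.3440

Euler: p_{n+1} = p_n + h·f(x_n, p_n).
x=0.300000, p=0.410000: f=0.120133 → p ← 0.410000 + 0.4·0.120133 = 0.458053
x=0.700000, p=0.458053: f=0.475500 → p ← 0.458053 + 0.4·0.475500 = 0.648253
x=1.100000, p=0.648253: f=0.650351 → p ← 0.648253 + 0.4·0.650351 = 0.908394
x=1.500000, p=0.908394: f=0.617058 → p ← 0.908394 + 0.4·0.617058 = 1.155217
x=1.900000, p=1.155217: f=0.472057 → p ← 1.155217 + 0.4·0.472057 = 1.344040
p(2.3) ≈ 1.3440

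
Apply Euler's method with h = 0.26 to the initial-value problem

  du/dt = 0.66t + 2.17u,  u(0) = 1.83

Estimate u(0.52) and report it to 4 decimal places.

Euler: u_{n+1} = u_n + h·f(t_n, u_n).
t=0.000000, u=1.830000: f=3.971100 → u ← 1.830000 + 0.26·3.971100 = 2.862486
t=0.260000, u=2.862486: f=6.383195 → u ← 2.862486 + 0.26·6.383195 = 4.522117
u(0.52) ≈ 4.5221

4.5221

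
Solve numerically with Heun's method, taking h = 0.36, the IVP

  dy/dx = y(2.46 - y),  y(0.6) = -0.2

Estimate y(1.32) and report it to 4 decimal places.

-1.4044

Heun: k1 = f(x_n, y_n); k2 = f(x_n + h, y_n + h·k1); y_{n+1} = y_n + (h/2)·(k1 + k2).
x=0.600000, y=-0.200000:
  k1 = f(0.600000, -0.200000) = -0.532000
  k2 = f(0.960000, -0.391520) = -1.116427
  y ← -0.200000 + (0.36/2)·(-0.532000 + (-1.116427)) = -0.496717
x=0.960000, y=-0.496717:
  k1 = f(0.960000, -0.496717) = -1.468651
  k2 = f(1.320000, -1.025431) = -3.574070
  y ← -0.496717 + (0.36/2)·(-1.468651 + (-3.574070)) = -1.404407
y(1.32) ≈ -1.4044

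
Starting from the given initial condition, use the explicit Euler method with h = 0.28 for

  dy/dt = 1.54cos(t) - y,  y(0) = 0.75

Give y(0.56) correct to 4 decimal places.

Euler: y_{n+1} = y_n + h·f(t_n, y_n).
t=0.000000, y=0.750000: f=0.790000 → y ← 0.750000 + 0.28·0.790000 = 0.971200
t=0.280000, y=0.971200: f=0.508825 → y ← 0.971200 + 0.28·0.508825 = 1.113671
y(0.56) ≈ 1.1137

1.1137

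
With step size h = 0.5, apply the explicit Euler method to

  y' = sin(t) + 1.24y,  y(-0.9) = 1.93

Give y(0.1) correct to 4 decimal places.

4.2359

Euler: y_{n+1} = y_n + h·f(t_n, y_n).
t=-0.900000, y=1.930000: f=1.609873 → y ← 1.930000 + 0.5·1.609873 = 2.734937
t=-0.400000, y=2.734937: f=3.001903 → y ← 2.734937 + 0.5·3.001903 = 4.235888
y(0.1) ≈ 4.2359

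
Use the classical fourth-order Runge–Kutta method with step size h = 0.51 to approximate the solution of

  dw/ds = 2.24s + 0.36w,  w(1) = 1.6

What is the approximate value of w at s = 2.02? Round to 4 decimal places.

RK4: k1 = f(s_n, w_n); k2 = f(s_n + h/2, w_n + (h/2)·k1); k3 = f(s_n + h/2, w_n + (h/2)·k2); k4 = f(s_n + h, w_n + h·k3); w_{n+1} = w_n + (h/6)·(k1 + 2k2 + 2k3 + k4).
s=1.000000, w=1.600000:
  k1 = f(1.000000, 1.600000) = 2.816000
  k2 = f(1.255000, 2.318080) = 3.645709
  k3 = f(1.255000, 2.529656) = 3.721876
  k4 = f(1.510000, 3.498157) = 4.641736
  w ← 1.600000 + (0.51/6)·(k1 + 2k2 + 2k3 + k4) = 3.486397
s=1.510000, w=3.486397:
  k1 = f(1.510000, 3.486397) = 4.637503
  k2 = f(1.765000, 4.668960) = 5.634426
  k3 = f(1.765000, 4.923176) = 5.725943
  k4 = f(2.020000, 6.406628) = 6.831186
  w ← 3.486397 + (0.51/6)·(k1 + 2k2 + 2k3 + k4) = 6.392498
w(2.02) ≈ 6.3925

6.3925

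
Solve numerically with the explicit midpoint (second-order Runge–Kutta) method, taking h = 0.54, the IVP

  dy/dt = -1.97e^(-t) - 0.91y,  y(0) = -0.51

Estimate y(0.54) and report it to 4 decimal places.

-0.8717

Midpoint: k1 = f(t_n, y_n); k2 = f(t_n + h/2, y_n + (h/2)·k1); y_{n+1} = y_n + h·k2.
t=0.000000, y=-0.510000:
  k1 = f(0.000000, -0.510000) = -1.505900
  k2 = f(0.270000, -0.916593) = -0.669758
  y ← -0.510000 + 0.54·(-0.669758) = -0.871669
y(0.54) ≈ -0.8717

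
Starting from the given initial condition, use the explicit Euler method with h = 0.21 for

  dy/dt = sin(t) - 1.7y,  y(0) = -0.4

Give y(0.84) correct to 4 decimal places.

Euler: y_{n+1} = y_n + h·f(t_n, y_n).
t=0.000000, y=-0.400000: f=0.680000 → y ← -0.400000 + 0.21·0.680000 = -0.257200
t=0.210000, y=-0.257200: f=0.645700 → y ← -0.257200 + 0.21·0.645700 = -0.121603
t=0.420000, y=-0.121603: f=0.614486 → y ← -0.121603 + 0.21·0.614486 = 0.007439
t=0.630000, y=0.007439: f=0.576499 → y ← 0.007439 + 0.21·0.576499 = 0.128504
y(0.84) ≈ 0.1285

0.1285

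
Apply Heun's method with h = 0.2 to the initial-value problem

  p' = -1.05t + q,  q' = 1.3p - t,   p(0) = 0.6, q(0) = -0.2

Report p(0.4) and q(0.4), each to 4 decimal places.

Heun on (p,q): k1 = f(t_n, state_n); k2 = f(t_n + h, state_n + h·k1); state_{n+1} = state_n + (h/2)·(k1 + k2).
0.000000: (0.600000, -0.200000)
  k1 = (-0.200000, 0.780000)
  predictor → (0.560000, -0.044000)
  k2 = (-0.254000, 0.528000)
  → (0.554600, -0.069200)
0.200000: (0.554600, -0.069200)
  k1 = (-0.279200, 0.520980)
  predictor → (0.498760, 0.034996)
  k2 = (-0.385004, 0.248388)
  → (0.488180, 0.007737)
(p(0.4), q(0.4)) ≈ (0.4882, 0.0077)

0.4882, 0.0077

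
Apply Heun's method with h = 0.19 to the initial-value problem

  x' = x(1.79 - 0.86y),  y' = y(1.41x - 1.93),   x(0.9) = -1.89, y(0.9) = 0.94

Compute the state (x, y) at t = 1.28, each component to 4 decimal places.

-3.2676, 0.2367

Heun on (x,y): k1 = f(t_n, state_n); k2 = f(t_n + h, state_n + h·k1); state_{n+1} = state_n + (h/2)·(k1 + k2).
0.900000: (-1.890000, 0.940000)
  k1 = (-1.855224, -4.319206)
  predictor → (-2.242493, 0.119351)
  k2 = (-3.783888, -0.607724)
  → (-2.425716, 0.471942)
1.090000: (-2.425716, 0.471942)
  k1 = (-3.357506, -2.525010)
  predictor → (-3.063642, -0.007810)
  k2 = (-5.504497, 0.048812)
  → (-3.267606, 0.236703)
(x(1.28), y(1.28)) ≈ (-3.2676, 0.2367)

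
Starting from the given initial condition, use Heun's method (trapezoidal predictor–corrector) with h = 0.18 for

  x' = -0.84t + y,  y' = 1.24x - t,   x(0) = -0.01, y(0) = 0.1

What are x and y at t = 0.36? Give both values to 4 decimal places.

Heun on (x,y): k1 = f(t_n, state_n); k2 = f(t_n + h, state_n + h·k1); state_{n+1} = state_n + (h/2)·(k1 + k2).
0.000000: (-0.010000, 0.100000)
  k1 = (0.100000, -0.012400)
  predictor → (0.008000, 0.097768)
  k2 = (-0.053432, -0.170080)
  → (-0.005809, 0.083577)
0.180000: (-0.005809, 0.083577)
  k1 = (-0.067623, -0.187203)
  predictor → (-0.017981, 0.049880)
  k2 = (-0.252520, -0.382297)
  → (-0.034622, 0.032322)
(x(0.36), y(0.36)) ≈ (-0.0346, 0.0323)

-0.0346, 0.0323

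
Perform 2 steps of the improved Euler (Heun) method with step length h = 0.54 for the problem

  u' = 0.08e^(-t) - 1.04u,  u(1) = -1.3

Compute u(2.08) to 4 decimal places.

Heun: k1 = f(t_n, u_n); k2 = f(t_n + h, u_n + h·k1); u_{n+1} = u_n + (h/2)·(k1 + k2).
t=1.000000, u=-1.300000:
  k1 = f(1.000000, -1.300000) = 1.381430
  k2 = f(1.540000, -0.554028) = 0.593339
  u ← -1.300000 + (0.54/2)·(1.381430 + 0.593339) = -0.766812
t=1.540000, u=-0.766812:
  k1 = f(1.540000, -0.766812) = 0.814635
  k2 = f(2.080000, -0.326909) = 0.349980
  u ← -0.766812 + (0.54/2)·(0.814635 + 0.349980) = -0.452366
u(2.08) ≈ -0.4524

-0.4524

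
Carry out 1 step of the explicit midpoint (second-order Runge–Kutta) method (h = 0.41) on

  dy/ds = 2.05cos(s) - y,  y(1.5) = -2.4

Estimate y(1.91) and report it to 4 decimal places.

Midpoint: k1 = f(s_n, y_n); k2 = f(s_n + h/2, y_n + (h/2)·k1); y_{n+1} = y_n + h·k2.
s=1.500000, y=-2.400000:
  k1 = f(1.500000, -2.400000) = 2.545011
  k2 = f(1.705000, -1.878273) = 1.603980
  y ← -2.400000 + 0.41·1.603980 = -1.742368
y(1.91) ≈ -1.7424

-1.7424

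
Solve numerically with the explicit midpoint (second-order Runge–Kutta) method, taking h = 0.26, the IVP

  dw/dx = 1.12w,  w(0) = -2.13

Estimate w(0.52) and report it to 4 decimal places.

Midpoint: k1 = f(x_n, w_n); k2 = f(x_n + h/2, w_n + (h/2)·k1); w_{n+1} = w_n + h·k2.
x=0.000000, w=-2.130000:
  k1 = f(0.000000, -2.130000) = -2.385600
  k2 = f(0.130000, -2.440128) = -2.732943
  w ← -2.130000 + 0.26·(-2.732943) = -2.840565
x=0.260000, w=-2.840565:
  k1 = f(0.260000, -2.840565) = -3.181433
  k2 = f(0.390000, -3.254152) = -3.644650
  w ← -2.840565 + 0.26·(-3.644650) = -3.788174
w(0.52) ≈ -3.7882

-3.7882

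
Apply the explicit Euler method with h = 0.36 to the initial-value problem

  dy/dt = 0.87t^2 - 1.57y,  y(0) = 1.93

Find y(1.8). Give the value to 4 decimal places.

Euler: y_{n+1} = y_n + h·f(t_n, y_n).
t=0.000000, y=1.930000: f=-3.030100 → y ← 1.930000 + 0.36·(-3.030100) = 0.839164
t=0.360000, y=0.839164: f=-1.204735 → y ← 0.839164 + 0.36·(-1.204735) = 0.405459
t=0.720000, y=0.405459: f=-0.185563 → y ← 0.405459 + 0.36·(-0.185563) = 0.338657
t=1.080000, y=0.338657: f=0.483077 → y ← 0.338657 + 0.36·0.483077 = 0.512564
t=1.440000, y=0.512564: f=0.999306 → y ← 0.512564 + 0.36·0.999306 = 0.872314
y(1.8) ≈ 0.8723

0.8723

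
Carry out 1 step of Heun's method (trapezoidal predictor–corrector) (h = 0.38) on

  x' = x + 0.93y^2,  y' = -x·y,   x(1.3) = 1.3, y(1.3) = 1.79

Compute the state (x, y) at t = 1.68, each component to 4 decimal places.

Heun on (x,y): k1 = f(t_n, state_n); k2 = f(t_n + h, state_n + h·k1); state_{n+1} = state_n + (h/2)·(k1 + k2).
1.300000: (1.300000, 1.790000)
  k1 = (4.279813, -2.327000)
  predictor → (2.926329, 0.905740)
  k2 = (3.689268, -2.650493)
  → (2.814125, 0.844276)
(x(1.68), y(1.68)) ≈ (2.8141, 0.8443)

2.8141, 0.8443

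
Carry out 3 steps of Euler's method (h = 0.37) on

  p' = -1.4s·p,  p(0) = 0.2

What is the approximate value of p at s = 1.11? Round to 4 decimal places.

0.0997

Euler: p_{n+1} = p_n + h·f(s_n, p_n).
s=0.000000, p=0.200000: f=0.000000 → p ← 0.200000 + 0.37·0.000000 = 0.200000
s=0.370000, p=0.200000: f=-0.103600 → p ← 0.200000 + 0.37·(-0.103600) = 0.161668
s=0.740000, p=0.161668: f=-0.167488 → p ← 0.161668 + 0.37·(-0.167488) = 0.099697
p(1.11) ≈ 0.0997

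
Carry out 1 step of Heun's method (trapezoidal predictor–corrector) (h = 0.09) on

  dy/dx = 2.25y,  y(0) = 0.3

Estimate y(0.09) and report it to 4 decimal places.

Heun: k1 = f(x_n, y_n); k2 = f(x_n + h, y_n + h·k1); y_{n+1} = y_n + (h/2)·(k1 + k2).
x=0.000000, y=0.300000:
  k1 = f(0.000000, 0.300000) = 0.675000
  k2 = f(0.090000, 0.360750) = 0.811687
  y ← 0.300000 + (0.09/2)·(0.675000 + 0.811687) = 0.366901
y(0.09) ≈ 0.3669

0.3669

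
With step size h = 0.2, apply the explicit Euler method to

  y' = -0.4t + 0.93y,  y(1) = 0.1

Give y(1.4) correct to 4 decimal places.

Euler: y_{n+1} = y_n + h·f(t_n, y_n).
t=1.000000, y=0.100000: f=-0.307000 → y ← 0.100000 + 0.2·(-0.307000) = 0.038600
t=1.200000, y=0.038600: f=-0.444102 → y ← 0.038600 + 0.2·(-0.444102) = -0.050220
y(1.4) ≈ -0.0502

-0.0502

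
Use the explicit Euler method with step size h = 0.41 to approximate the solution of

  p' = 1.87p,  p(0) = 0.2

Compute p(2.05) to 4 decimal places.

Euler: p_{n+1} = p_n + h·f(t_n, p_n).
t=0.000000, p=0.200000: f=0.374000 → p ← 0.200000 + 0.41·0.374000 = 0.353340
t=0.410000, p=0.353340: f=0.660746 → p ← 0.353340 + 0.41·0.660746 = 0.624246
t=0.820000, p=0.624246: f=1.167340 → p ← 0.624246 + 0.41·1.167340 = 1.102855
t=1.230000, p=1.102855: f=2.062339 → p ← 1.102855 + 0.41·2.062339 = 1.948414
t=1.640000, p=1.948414: f=3.643534 → p ← 1.948414 + 0.41·3.643534 = 3.442263
p(2.05) ≈ 3.4423

3.4423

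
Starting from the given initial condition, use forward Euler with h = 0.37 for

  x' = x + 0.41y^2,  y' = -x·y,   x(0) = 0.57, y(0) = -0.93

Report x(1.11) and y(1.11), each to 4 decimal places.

Euler on (x,y): x_{n+1} = x_n + h·x', y_{n+1} = y_n + h·y'.
0.000000: (0.570000, -0.930000); f=(0.924609, 0.530100) → (0.912105, -0.733863)
0.370000: (0.912105, -0.733863); f=(1.132913, 0.669360) → (1.331283, -0.486200)
0.740000: (1.331283, -0.486200); f=(1.428203, 0.647269) → (1.859718, -0.246710)
(x(1.11), y(1.11)) ≈ (1.8597, -0.2467)

1.8597, -0.2467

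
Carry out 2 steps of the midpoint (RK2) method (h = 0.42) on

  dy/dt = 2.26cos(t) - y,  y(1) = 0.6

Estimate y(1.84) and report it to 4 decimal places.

0.3337

Midpoint: k1 = f(t_n, y_n); k2 = f(t_n + h/2, y_n + (h/2)·k1); y_{n+1} = y_n + h·k2.
t=1.000000, y=0.600000:
  k1 = f(1.000000, 0.600000) = 0.621083
  k2 = f(1.210000, 0.730427) = 0.067396
  y ← 0.600000 + 0.42·0.067396 = 0.628306
t=1.420000, y=0.628306:
  k1 = f(1.420000, 0.628306) = -0.288797
  k2 = f(1.630000, 0.567659) = -0.701381
  y ← 0.628306 + 0.42·(-0.701381) = 0.333726
y(1.84) ≈ 0.3337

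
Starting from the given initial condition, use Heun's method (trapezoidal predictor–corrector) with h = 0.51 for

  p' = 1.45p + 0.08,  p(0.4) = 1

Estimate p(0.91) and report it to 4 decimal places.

Heun: k1 = f(x_n, p_n); k2 = f(x_n + h, p_n + h·k1); p_{n+1} = p_n + (h/2)·(k1 + k2).
x=0.400000, p=1.000000:
  k1 = f(0.400000, 1.000000) = 1.530000
  k2 = f(0.910000, 1.780300) = 2.661435
  p ← 1.000000 + (0.51/2)·(1.530000 + 2.661435) = 2.068816
p(0.91) ≈ 2.0688

2.0688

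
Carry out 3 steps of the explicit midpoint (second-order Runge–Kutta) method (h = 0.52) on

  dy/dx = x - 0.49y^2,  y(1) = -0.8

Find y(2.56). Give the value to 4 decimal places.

Midpoint: k1 = f(x_n, y_n); k2 = f(x_n + h/2, y_n + (h/2)·k1); y_{n+1} = y_n + h·k2.
x=1.000000, y=-0.800000:
  k1 = f(1.000000, -0.800000) = 0.686400
  k2 = f(1.260000, -0.621536) = 1.070710
  y ← -0.800000 + 0.52·1.070710 = -0.243231
x=1.520000, y=-0.243231:
  k1 = f(1.520000, -0.243231) = 1.491011
  k2 = f(1.780000, 0.144432) = 1.769778
  y ← -0.243231 + 0.52·1.769778 = 0.677054
x=2.040000, y=0.677054:
  k1 = f(2.040000, 0.677054) = 1.815383
  k2 = f(2.300000, 1.149053) = 1.653041
  y ← 0.677054 + 0.52·1.653041 = 1.536635
y(2.56) ≈ 1.5366

1.5366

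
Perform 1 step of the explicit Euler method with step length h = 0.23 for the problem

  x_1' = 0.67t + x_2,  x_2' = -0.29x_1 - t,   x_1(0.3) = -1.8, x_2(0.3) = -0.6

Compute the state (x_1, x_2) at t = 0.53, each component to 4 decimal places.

Euler on (x_1,x_2): x_1_{n+1} = x_1_n + h·x_1', x_2_{n+1} = x_2_n + h·x_2'.
0.300000: (-1.800000, -0.600000); f=(-0.399000, 0.222000) → (-1.891770, -0.548940)
(x_1(0.53), x_2(0.53)) ≈ (-1.8918, -0.5489)

-1.8918, -0.5489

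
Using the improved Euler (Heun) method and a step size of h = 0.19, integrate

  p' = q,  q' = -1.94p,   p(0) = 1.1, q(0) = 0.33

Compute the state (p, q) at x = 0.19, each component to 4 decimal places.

1.1242, -0.0870

Heun on (p,q): k1 = f(x_n, state_n); k2 = f(x_n + h, state_n + h·k1); state_{n+1} = state_n + (h/2)·(k1 + k2).
0.000000: (1.100000, 0.330000)
  k1 = (0.330000, -2.134000)
  predictor → (1.162700, -0.075460)
  k2 = (-0.075460, -2.255638)
  → (1.124181, -0.087016)
(p(0.19), q(0.19)) ≈ (1.1242, -0.0870)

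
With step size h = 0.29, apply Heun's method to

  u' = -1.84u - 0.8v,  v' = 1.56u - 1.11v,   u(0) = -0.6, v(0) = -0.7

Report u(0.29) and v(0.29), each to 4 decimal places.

Heun on (u,v): k1 = f(t_n, state_n); k2 = f(t_n + h, state_n + h·k1); state_{n+1} = state_n + (h/2)·(k1 + k2).
0.000000: (-0.600000, -0.700000)
  k1 = (1.664000, -0.159000)
  predictor → (-0.117440, -0.746110)
  k2 = (0.812978, 0.644976)
  → (-0.240838, -0.629534)
(u(0.29), v(0.29)) ≈ (-0.2408, -0.6295)

-0.2408, -0.6295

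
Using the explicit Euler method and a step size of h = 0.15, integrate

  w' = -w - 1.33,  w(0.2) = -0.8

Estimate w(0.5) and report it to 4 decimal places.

Euler: w_{n+1} = w_n + h·f(x_n, w_n).
x=0.200000, w=-0.800000: f=-0.530000 → w ← -0.800000 + 0.15·(-0.530000) = -0.879500
x=0.350000, w=-0.879500: f=-0.450500 → w ← -0.879500 + 0.15·(-0.450500) = -0.947075
w(0.5) ≈ -0.9471

-0.9471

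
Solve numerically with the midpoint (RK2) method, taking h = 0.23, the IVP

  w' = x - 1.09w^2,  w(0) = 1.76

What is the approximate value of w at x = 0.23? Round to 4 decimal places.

1.3147

Midpoint: k1 = f(x_n, w_n); k2 = f(x_n + h/2, w_n + (h/2)·k1); w_{n+1} = w_n + h·k2.
x=0.000000, w=1.760000:
  k1 = f(0.000000, 1.760000) = -3.376384
  k2 = f(0.115000, 1.371716) = -1.935949
  w ← 1.760000 + 0.23·(-1.935949) = 1.314732
w(0.23) ≈ 1.3147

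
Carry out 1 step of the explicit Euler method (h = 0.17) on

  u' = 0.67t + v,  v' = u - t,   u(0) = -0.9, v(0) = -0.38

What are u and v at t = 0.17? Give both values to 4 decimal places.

Euler on (u,v): u_{n+1} = u_n + h·u', v_{n+1} = v_n + h·v'.
0.000000: (-0.900000, -0.380000); f=(-0.380000, -0.900000) → (-0.964600, -0.533000)
(u(0.17), v(0.17)) ≈ (-0.9646, -0.5330)

-0.9646, -0.5330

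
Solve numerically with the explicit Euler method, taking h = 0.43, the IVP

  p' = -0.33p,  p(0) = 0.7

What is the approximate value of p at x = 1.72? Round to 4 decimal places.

Euler: p_{n+1} = p_n + h·f(x_n, p_n).
x=0.000000, p=0.700000: f=-0.231000 → p ← 0.700000 + 0.43·(-0.231000) = 0.600670
x=0.430000, p=0.600670: f=-0.198221 → p ← 0.600670 + 0.43·(-0.198221) = 0.515435
x=0.860000, p=0.515435: f=-0.170094 → p ← 0.515435 + 0.43·(-0.170094) = 0.442295
x=1.290000, p=0.442295: f=-0.145957 → p ← 0.442295 + 0.43·(-0.145957) = 0.379533
p(1.72) ≈ 0.3795

0.3795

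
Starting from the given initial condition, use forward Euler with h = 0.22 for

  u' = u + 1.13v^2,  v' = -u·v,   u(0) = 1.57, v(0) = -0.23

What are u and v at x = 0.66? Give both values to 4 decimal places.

Euler on (u,v): u_{n+1} = u_n + h·u', v_{n+1} = v_n + h·v'.
0.000000: (1.570000, -0.230000); f=(1.629777, 0.361100) → (1.928551, -0.150558)
0.220000: (1.928551, -0.150558); f=(1.954165, 0.290359) → (2.358467, -0.086679)
0.440000: (2.358467, -0.086679); f=(2.366957, 0.204430) → (2.879198, -0.041705)
(u(0.66), v(0.66)) ≈ (2.8792, -0.0417)

2.8792, -0.0417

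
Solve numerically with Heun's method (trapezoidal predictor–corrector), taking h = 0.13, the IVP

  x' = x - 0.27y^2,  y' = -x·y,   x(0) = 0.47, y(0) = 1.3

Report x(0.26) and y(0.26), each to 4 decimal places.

Heun on (x,y): k1 = f(t_n, state_n); k2 = f(t_n + h, state_n + h·k1); state_{n+1} = state_n + (h/2)·(k1 + k2).
0.000000: (0.470000, 1.300000)
  k1 = (0.013700, -0.611000)
  predictor → (0.471781, 1.220570)
  k2 = (0.069537, -0.575842)
  → (0.475410, 1.222855)
0.130000: (0.475410, 1.222855)
  k1 = (0.071659, -0.581358)
  predictor → (0.484726, 1.147279)
  k2 = (0.129339, -0.556116)
  → (0.488475, 1.148919)
(x(0.26), y(0.26)) ≈ (0.4885, 1.1489)

0.4885, 1.1489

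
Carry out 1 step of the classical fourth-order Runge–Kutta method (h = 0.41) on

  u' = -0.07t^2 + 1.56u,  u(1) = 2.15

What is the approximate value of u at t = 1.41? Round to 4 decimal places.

RK4: k1 = f(t_n, u_n); k2 = f(t_n + h/2, u_n + (h/2)·k1); k3 = f(t_n + h/2, u_n + (h/2)·k2); k4 = f(t_n + h, u_n + h·k3); u_{n+1} = u_n + (h/6)·(k1 + 2k2 + 2k3 + k4).
t=1.000000, u=2.150000:
  k1 = f(1.000000, 2.150000) = 3.284000
  k2 = f(1.205000, 2.823220) = 4.302581
  k3 = f(1.205000, 3.032029) = 4.628324
  k4 = f(1.410000, 4.047613) = 6.175109
  u ← 2.150000 + (0.41/6)·(k1 + 2k2 + 2k3 + k4) = 4.016929
u(1.41) ≈ 4.0169

4.0169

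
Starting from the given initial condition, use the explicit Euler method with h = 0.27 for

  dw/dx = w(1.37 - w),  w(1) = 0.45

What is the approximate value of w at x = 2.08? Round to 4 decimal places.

Euler: w_{n+1} = w_n + h·f(x_n, w_n).
x=1.000000, w=0.450000: f=0.414000 → w ← 0.450000 + 0.27·0.414000 = 0.561780
x=1.270000, w=0.561780: f=0.454042 → w ← 0.561780 + 0.27·0.454042 = 0.684371
x=1.540000, w=0.684371: f=0.469225 → w ← 0.684371 + 0.27·0.469225 = 0.811062
x=1.810000, w=0.811062: f=0.453333 → w ← 0.811062 + 0.27·0.453333 = 0.933462
w(2.08) ≈ 0.9335

0.9335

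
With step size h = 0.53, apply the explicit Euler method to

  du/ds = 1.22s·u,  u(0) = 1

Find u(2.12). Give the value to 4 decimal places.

Euler: u_{n+1} = u_n + h·f(s_n, u_n).
s=0.000000, u=1.000000: f=0.000000 → u ← 1.000000 + 0.53·0.000000 = 1.000000
s=0.530000, u=1.000000: f=0.646600 → u ← 1.000000 + 0.53·0.646600 = 1.342698
s=1.060000, u=1.342698: f=1.736377 → u ← 1.342698 + 0.53·1.736377 = 2.262978
s=1.590000, u=2.262978: f=4.389724 → u ← 2.262978 + 0.53·4.389724 = 4.589532
u(2.12) ≈ 4.5895

4.5895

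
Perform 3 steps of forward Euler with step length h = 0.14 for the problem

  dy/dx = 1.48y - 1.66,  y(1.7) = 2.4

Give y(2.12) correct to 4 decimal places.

Euler: y_{n+1} = y_n + h·f(x_n, y_n).
x=1.700000, y=2.400000: f=1.892000 → y ← 2.400000 + 0.14·1.892000 = 2.664880
x=1.840000, y=2.664880: f=2.284022 → y ← 2.664880 + 0.14·2.284022 = 2.984643
x=1.980000, y=2.984643: f=2.757272 → y ← 2.984643 + 0.14·2.757272 = 3.370661
y(2.12) ≈ 3.3707

3.3707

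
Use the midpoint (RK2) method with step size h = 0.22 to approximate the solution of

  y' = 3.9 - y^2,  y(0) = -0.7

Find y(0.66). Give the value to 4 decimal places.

1.4329

Midpoint: k1 = f(x_n, y_n); k2 = f(x_n + h/2, y_n + (h/2)·k1); y_{n+1} = y_n + h·k2.
x=0.000000, y=-0.700000:
  k1 = f(0.000000, -0.700000) = 3.410000
  k2 = f(0.110000, -0.324900) = 3.794440
  y ← -0.700000 + 0.22·3.794440 = 0.134777
x=0.220000, y=0.134777:
  k1 = f(0.220000, 0.134777) = 3.881835
  k2 = f(0.330000, 0.561779) = 3.584405
  y ← 0.134777 + 0.22·3.584405 = 0.923346
x=0.440000, y=0.923346:
  k1 = f(0.440000, 0.923346) = 3.047432
  k2 = f(0.550000, 1.258563) = 2.316018
  y ← 0.923346 + 0.22·2.316018 = 1.432870
y(0.66) ≈ 1.4329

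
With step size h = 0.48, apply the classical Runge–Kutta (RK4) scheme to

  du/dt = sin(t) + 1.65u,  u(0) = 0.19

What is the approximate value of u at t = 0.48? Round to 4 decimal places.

RK4: k1 = f(t_n, u_n); k2 = f(t_n + h/2, u_n + (h/2)·k1); k3 = f(t_n + h/2, u_n + (h/2)·k2); k4 = f(t_n + h, u_n + h·k3); u_{n+1} = u_n + (h/6)·(k1 + 2k2 + 2k3 + k4).
t=0.000000, u=0.190000:
  k1 = f(0.000000, 0.190000) = 0.313500
  k2 = f(0.240000, 0.265240) = 0.675349
  k3 = f(0.240000, 0.352084) = 0.818641
  k4 = f(0.480000, 0.582948) = 1.423643
  u ← 0.190000 + (0.48/6)·(k1 + 2k2 + 2k3 + k4) = 0.568010
u(0.48) ≈ 0.5680

0.5680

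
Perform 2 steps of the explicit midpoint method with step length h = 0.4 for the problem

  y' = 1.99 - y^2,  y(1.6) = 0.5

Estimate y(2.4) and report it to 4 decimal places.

1.2255

Midpoint: k1 = f(x_n, y_n); k2 = f(x_n + h/2, y_n + (h/2)·k1); y_{n+1} = y_n + h·k2.
x=1.600000, y=0.500000:
  k1 = f(1.600000, 0.500000) = 1.740000
  k2 = f(1.800000, 0.848000) = 1.270896
  y ← 0.500000 + 0.4·1.270896 = 1.008358
x=2.000000, y=1.008358:
  k1 = f(2.000000, 1.008358) = 0.973213
  k2 = f(2.200000, 1.203001) = 0.542788
  y ← 1.008358 + 0.4·0.542788 = 1.225474
y(2.4) ≈ 1.2255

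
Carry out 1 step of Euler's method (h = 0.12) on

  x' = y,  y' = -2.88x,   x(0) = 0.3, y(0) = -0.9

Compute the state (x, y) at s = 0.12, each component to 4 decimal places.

Euler on (x,y): x_{n+1} = x_n + h·x', y_{n+1} = y_n + h·y'.
0.000000: (0.300000, -0.900000); f=(-0.900000, -0.864000) → (0.192000, -1.003680)
(x(0.12), y(0.12)) ≈ (0.1920, -1.0037)

0.1920, -1.0037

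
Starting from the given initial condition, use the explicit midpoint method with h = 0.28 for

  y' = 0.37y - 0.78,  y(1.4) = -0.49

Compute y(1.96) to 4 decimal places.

Midpoint: k1 = f(t_n, y_n); k2 = f(t_n + h/2, y_n + (h/2)·k1); y_{n+1} = y_n + h·k2.
t=1.400000, y=-0.490000:
  k1 = f(1.400000, -0.490000) = -0.961300
  k2 = f(1.540000, -0.624582) = -1.011095
  y ← -0.490000 + 0.28·(-1.011095) = -0.773107
t=1.680000, y=-0.773107:
  k1 = f(1.680000, -0.773107) = -1.066049
  k2 = f(1.820000, -0.922354) = -1.121271
  y ← -0.773107 + 0.28·(-1.121271) = -1.087063
y(1.96) ≈ -1.0871

-1.0871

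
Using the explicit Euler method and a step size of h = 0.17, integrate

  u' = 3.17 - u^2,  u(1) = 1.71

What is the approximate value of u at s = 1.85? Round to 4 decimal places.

Euler: u_{n+1} = u_n + h·f(s_n, u_n).
s=1.000000, u=1.710000: f=0.245900 → u ← 1.710000 + 0.17·0.245900 = 1.751803
s=1.170000, u=1.751803: f=0.101186 → u ← 1.751803 + 0.17·0.101186 = 1.769005
s=1.340000, u=1.769005: f=0.040623 → u ← 1.769005 + 0.17·0.040623 = 1.775910
s=1.510000, u=1.775910: f=0.016142 → u ← 1.775910 + 0.17·0.016142 = 1.778655
s=1.680000, u=1.778655: f=0.006388 → u ← 1.778655 + 0.17·0.006388 = 1.779741
u(1.85) ≈ 1.7797

1.7797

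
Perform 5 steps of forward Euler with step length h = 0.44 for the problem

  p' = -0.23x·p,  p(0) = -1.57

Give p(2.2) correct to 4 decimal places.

Euler: p_{n+1} = p_n + h·f(x_n, p_n).
x=0.000000, p=-1.570000: f=0.000000 → p ← -1.570000 + 0.44·0.000000 = -1.570000
x=0.440000, p=-1.570000: f=0.158884 → p ← -1.570000 + 0.44·0.158884 = -1.500091
x=0.880000, p=-1.500091: f=0.303618 → p ← -1.500091 + 0.44·0.303618 = -1.366499
x=1.320000, p=-1.366499: f=0.414869 → p ← -1.366499 + 0.44·0.414869 = -1.183957
x=1.760000, p=-1.183957: f=0.479266 → p ← -1.183957 + 0.44·0.479266 = -0.973080
p(2.2) ≈ -0.9731

-0.9731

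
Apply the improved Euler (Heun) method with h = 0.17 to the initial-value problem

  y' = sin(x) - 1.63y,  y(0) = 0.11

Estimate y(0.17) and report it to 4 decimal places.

Heun: k1 = f(x_n, y_n); k2 = f(x_n + h, y_n + h·k1); y_{n+1} = y_n + (h/2)·(k1 + k2).
x=0.000000, y=0.110000:
  k1 = f(0.000000, 0.110000) = -0.179300
  k2 = f(0.170000, 0.079519) = 0.039566
  y ← 0.110000 + (0.17/2)·(-0.179300 + 0.039566) = 0.098123
y(0.17) ≈ 0.0981

0.0981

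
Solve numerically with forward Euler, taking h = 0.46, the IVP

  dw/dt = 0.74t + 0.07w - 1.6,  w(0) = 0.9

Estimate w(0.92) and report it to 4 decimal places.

Euler: w_{n+1} = w_n + h·f(t_n, w_n).
t=0.000000, w=0.900000: f=-1.537000 → w ← 0.900000 + 0.46·(-1.537000) = 0.192980
t=0.460000, w=0.192980: f=-1.246091 → w ← 0.192980 + 0.46·(-1.246091) = -0.380222
w(0.92) ≈ -0.3802

-0.3802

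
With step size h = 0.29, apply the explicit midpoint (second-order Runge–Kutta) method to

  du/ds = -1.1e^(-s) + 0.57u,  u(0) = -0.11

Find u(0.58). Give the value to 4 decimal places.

-0.7355

Midpoint: k1 = f(s_n, u_n); k2 = f(s_n + h/2, u_n + (h/2)·k1); u_{n+1} = u_n + h·k2.
s=0.000000, u=-0.110000:
  k1 = f(0.000000, -0.110000) = -1.162700
  k2 = f(0.145000, -0.278591) = -1.110322
  u ← -0.110000 + 0.29·(-1.110322) = -0.431993
s=0.290000, u=-0.431993:
  k1 = f(0.290000, -0.431993) = -1.069326
  k2 = f(0.435000, -0.587046) = -1.046607
  u ← -0.431993 + 0.29·(-1.046607) = -0.735509
u(0.58) ≈ -0.7355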